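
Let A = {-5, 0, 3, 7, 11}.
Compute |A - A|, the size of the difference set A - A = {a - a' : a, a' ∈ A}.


A - A = {a - a' : a, a' ∈ A}; |A| = 5.
Bounds: 2|A|-1 ≤ |A - A| ≤ |A|² - |A| + 1, i.e. 9 ≤ |A - A| ≤ 21.
Note: 0 ∈ A - A always (from a - a). The set is symmetric: if d ∈ A - A then -d ∈ A - A.
Enumerate nonzero differences d = a - a' with a > a' (then include -d):
Positive differences: {3, 4, 5, 7, 8, 11, 12, 16}
Full difference set: {0} ∪ (positive diffs) ∪ (negative diffs).
|A - A| = 1 + 2·8 = 17 (matches direct enumeration: 17).

|A - A| = 17


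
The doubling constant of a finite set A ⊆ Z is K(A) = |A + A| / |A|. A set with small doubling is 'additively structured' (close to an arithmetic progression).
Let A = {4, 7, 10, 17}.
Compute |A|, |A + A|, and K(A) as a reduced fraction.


|A| = 4.
Compute A + A by enumerating all 16 pairs.
A + A = {8, 11, 14, 17, 20, 21, 24, 27, 34}, so |A + A| = 9.
K = |A + A| / |A| = 9/4 (already in lowest terms) ≈ 2.2500.
Reference: AP of size 4 gives K = 7/4 ≈ 1.7500; a fully generic set of size 4 gives K ≈ 2.5000.

|A| = 4, |A + A| = 9, K = 9/4.


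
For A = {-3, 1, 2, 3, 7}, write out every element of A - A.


A - A = {a - a' : a, a' ∈ A}.
Compute a - a' for each ordered pair (a, a'):
a = -3: -3--3=0, -3-1=-4, -3-2=-5, -3-3=-6, -3-7=-10
a = 1: 1--3=4, 1-1=0, 1-2=-1, 1-3=-2, 1-7=-6
a = 2: 2--3=5, 2-1=1, 2-2=0, 2-3=-1, 2-7=-5
a = 3: 3--3=6, 3-1=2, 3-2=1, 3-3=0, 3-7=-4
a = 7: 7--3=10, 7-1=6, 7-2=5, 7-3=4, 7-7=0
Collecting distinct values (and noting 0 appears from a-a):
A - A = {-10, -6, -5, -4, -2, -1, 0, 1, 2, 4, 5, 6, 10}
|A - A| = 13

A - A = {-10, -6, -5, -4, -2, -1, 0, 1, 2, 4, 5, 6, 10}


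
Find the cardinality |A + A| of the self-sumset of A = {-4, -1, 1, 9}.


A + A = {a + a' : a, a' ∈ A}; |A| = 4.
General bounds: 2|A| - 1 ≤ |A + A| ≤ |A|(|A|+1)/2, i.e. 7 ≤ |A + A| ≤ 10.
Lower bound 2|A|-1 is attained iff A is an arithmetic progression.
Enumerate sums a + a' for a ≤ a' (symmetric, so this suffices):
a = -4: -4+-4=-8, -4+-1=-5, -4+1=-3, -4+9=5
a = -1: -1+-1=-2, -1+1=0, -1+9=8
a = 1: 1+1=2, 1+9=10
a = 9: 9+9=18
Distinct sums: {-8, -5, -3, -2, 0, 2, 5, 8, 10, 18}
|A + A| = 10

|A + A| = 10


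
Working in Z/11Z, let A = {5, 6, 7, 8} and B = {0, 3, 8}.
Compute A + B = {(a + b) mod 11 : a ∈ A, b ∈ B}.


Work in Z/11Z: reduce every sum a + b modulo 11.
Enumerate all 12 pairs:
a = 5: 5+0=5, 5+3=8, 5+8=2
a = 6: 6+0=6, 6+3=9, 6+8=3
a = 7: 7+0=7, 7+3=10, 7+8=4
a = 8: 8+0=8, 8+3=0, 8+8=5
Distinct residues collected: {0, 2, 3, 4, 5, 6, 7, 8, 9, 10}
|A + B| = 10 (out of 11 total residues).

A + B = {0, 2, 3, 4, 5, 6, 7, 8, 9, 10}


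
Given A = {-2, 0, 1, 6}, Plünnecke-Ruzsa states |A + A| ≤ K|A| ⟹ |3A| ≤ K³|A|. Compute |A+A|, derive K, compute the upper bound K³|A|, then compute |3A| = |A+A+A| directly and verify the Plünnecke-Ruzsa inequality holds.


|A| = 4.
Step 1: Compute A + A by enumerating all 16 pairs.
A + A = {-4, -2, -1, 0, 1, 2, 4, 6, 7, 12}, so |A + A| = 10.
Step 2: Doubling constant K = |A + A|/|A| = 10/4 = 10/4 ≈ 2.5000.
Step 3: Plünnecke-Ruzsa gives |3A| ≤ K³·|A| = (2.5000)³ · 4 ≈ 62.5000.
Step 4: Compute 3A = A + A + A directly by enumerating all triples (a,b,c) ∈ A³; |3A| = 18.
Step 5: Check 18 ≤ 62.5000? Yes ✓.

K = 10/4, Plünnecke-Ruzsa bound K³|A| ≈ 62.5000, |3A| = 18, inequality holds.


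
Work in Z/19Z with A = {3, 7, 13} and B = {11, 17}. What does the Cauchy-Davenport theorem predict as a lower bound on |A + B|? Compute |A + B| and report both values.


Cauchy-Davenport: |A + B| ≥ min(p, |A| + |B| - 1) for A, B nonempty in Z/pZ.
|A| = 3, |B| = 2, p = 19.
CD lower bound = min(19, 3 + 2 - 1) = min(19, 4) = 4.
Compute A + B mod 19 directly:
a = 3: 3+11=14, 3+17=1
a = 7: 7+11=18, 7+17=5
a = 13: 13+11=5, 13+17=11
A + B = {1, 5, 11, 14, 18}, so |A + B| = 5.
Verify: 5 ≥ 4? Yes ✓.

CD lower bound = 4, actual |A + B| = 5.


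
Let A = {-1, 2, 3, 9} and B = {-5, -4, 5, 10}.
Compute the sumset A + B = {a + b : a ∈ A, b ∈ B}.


A + B = {a + b : a ∈ A, b ∈ B}.
Enumerate all |A|·|B| = 4·4 = 16 pairs (a, b) and collect distinct sums.
a = -1: -1+-5=-6, -1+-4=-5, -1+5=4, -1+10=9
a = 2: 2+-5=-3, 2+-4=-2, 2+5=7, 2+10=12
a = 3: 3+-5=-2, 3+-4=-1, 3+5=8, 3+10=13
a = 9: 9+-5=4, 9+-4=5, 9+5=14, 9+10=19
Collecting distinct sums: A + B = {-6, -5, -3, -2, -1, 4, 5, 7, 8, 9, 12, 13, 14, 19}
|A + B| = 14

A + B = {-6, -5, -3, -2, -1, 4, 5, 7, 8, 9, 12, 13, 14, 19}


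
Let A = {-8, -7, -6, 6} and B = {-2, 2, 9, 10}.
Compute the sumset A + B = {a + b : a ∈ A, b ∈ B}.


A + B = {a + b : a ∈ A, b ∈ B}.
Enumerate all |A|·|B| = 4·4 = 16 pairs (a, b) and collect distinct sums.
a = -8: -8+-2=-10, -8+2=-6, -8+9=1, -8+10=2
a = -7: -7+-2=-9, -7+2=-5, -7+9=2, -7+10=3
a = -6: -6+-2=-8, -6+2=-4, -6+9=3, -6+10=4
a = 6: 6+-2=4, 6+2=8, 6+9=15, 6+10=16
Collecting distinct sums: A + B = {-10, -9, -8, -6, -5, -4, 1, 2, 3, 4, 8, 15, 16}
|A + B| = 13

A + B = {-10, -9, -8, -6, -5, -4, 1, 2, 3, 4, 8, 15, 16}


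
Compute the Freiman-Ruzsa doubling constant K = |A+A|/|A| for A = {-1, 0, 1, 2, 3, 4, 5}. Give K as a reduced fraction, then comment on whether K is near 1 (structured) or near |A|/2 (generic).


|A| = 7.
Compute A + A by enumerating all 49 pairs.
A + A = {-2, -1, 0, 1, 2, 3, 4, 5, 6, 7, 8, 9, 10}, so |A + A| = 13.
K = |A + A| / |A| = 13/7 (already in lowest terms) ≈ 1.8571.
Reference: AP of size 7 gives K = 13/7 ≈ 1.8571; a fully generic set of size 7 gives K ≈ 4.0000.

|A| = 7, |A + A| = 13, K = 13/7.


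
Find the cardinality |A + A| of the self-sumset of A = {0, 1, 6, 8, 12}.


A + A = {a + a' : a, a' ∈ A}; |A| = 5.
General bounds: 2|A| - 1 ≤ |A + A| ≤ |A|(|A|+1)/2, i.e. 9 ≤ |A + A| ≤ 15.
Lower bound 2|A|-1 is attained iff A is an arithmetic progression.
Enumerate sums a + a' for a ≤ a' (symmetric, so this suffices):
a = 0: 0+0=0, 0+1=1, 0+6=6, 0+8=8, 0+12=12
a = 1: 1+1=2, 1+6=7, 1+8=9, 1+12=13
a = 6: 6+6=12, 6+8=14, 6+12=18
a = 8: 8+8=16, 8+12=20
a = 12: 12+12=24
Distinct sums: {0, 1, 2, 6, 7, 8, 9, 12, 13, 14, 16, 18, 20, 24}
|A + A| = 14

|A + A| = 14


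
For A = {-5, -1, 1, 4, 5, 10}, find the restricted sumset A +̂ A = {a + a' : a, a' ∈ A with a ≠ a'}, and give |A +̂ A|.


Restricted sumset: A +̂ A = {a + a' : a ∈ A, a' ∈ A, a ≠ a'}.
Equivalently, take A + A and drop any sum 2a that is achievable ONLY as a + a for a ∈ A (i.e. sums representable only with equal summands).
Enumerate pairs (a, a') with a < a' (symmetric, so each unordered pair gives one sum; this covers all a ≠ a'):
  -5 + -1 = -6
  -5 + 1 = -4
  -5 + 4 = -1
  -5 + 5 = 0
  -5 + 10 = 5
  -1 + 1 = 0
  -1 + 4 = 3
  -1 + 5 = 4
  -1 + 10 = 9
  1 + 4 = 5
  1 + 5 = 6
  1 + 10 = 11
  4 + 5 = 9
  4 + 10 = 14
  5 + 10 = 15
Collected distinct sums: {-6, -4, -1, 0, 3, 4, 5, 6, 9, 11, 14, 15}
|A +̂ A| = 12
(Reference bound: |A +̂ A| ≥ 2|A| - 3 for |A| ≥ 2, with |A| = 6 giving ≥ 9.)

|A +̂ A| = 12


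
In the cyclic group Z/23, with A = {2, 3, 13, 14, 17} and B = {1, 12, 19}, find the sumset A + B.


Work in Z/23Z: reduce every sum a + b modulo 23.
Enumerate all 15 pairs:
a = 2: 2+1=3, 2+12=14, 2+19=21
a = 3: 3+1=4, 3+12=15, 3+19=22
a = 13: 13+1=14, 13+12=2, 13+19=9
a = 14: 14+1=15, 14+12=3, 14+19=10
a = 17: 17+1=18, 17+12=6, 17+19=13
Distinct residues collected: {2, 3, 4, 6, 9, 10, 13, 14, 15, 18, 21, 22}
|A + B| = 12 (out of 23 total residues).

A + B = {2, 3, 4, 6, 9, 10, 13, 14, 15, 18, 21, 22}


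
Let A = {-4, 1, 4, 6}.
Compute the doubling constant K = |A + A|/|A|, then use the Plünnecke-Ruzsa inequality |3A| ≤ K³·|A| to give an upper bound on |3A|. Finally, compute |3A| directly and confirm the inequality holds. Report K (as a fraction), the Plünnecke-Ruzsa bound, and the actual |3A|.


|A| = 4.
Step 1: Compute A + A by enumerating all 16 pairs.
A + A = {-8, -3, 0, 2, 5, 7, 8, 10, 12}, so |A + A| = 9.
Step 2: Doubling constant K = |A + A|/|A| = 9/4 = 9/4 ≈ 2.2500.
Step 3: Plünnecke-Ruzsa gives |3A| ≤ K³·|A| = (2.2500)³ · 4 ≈ 45.5625.
Step 4: Compute 3A = A + A + A directly by enumerating all triples (a,b,c) ∈ A³; |3A| = 16.
Step 5: Check 16 ≤ 45.5625? Yes ✓.

K = 9/4, Plünnecke-Ruzsa bound K³|A| ≈ 45.5625, |3A| = 16, inequality holds.


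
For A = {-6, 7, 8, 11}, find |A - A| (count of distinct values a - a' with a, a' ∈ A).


A - A = {a - a' : a, a' ∈ A}; |A| = 4.
Bounds: 2|A|-1 ≤ |A - A| ≤ |A|² - |A| + 1, i.e. 7 ≤ |A - A| ≤ 13.
Note: 0 ∈ A - A always (from a - a). The set is symmetric: if d ∈ A - A then -d ∈ A - A.
Enumerate nonzero differences d = a - a' with a > a' (then include -d):
Positive differences: {1, 3, 4, 13, 14, 17}
Full difference set: {0} ∪ (positive diffs) ∪ (negative diffs).
|A - A| = 1 + 2·6 = 13 (matches direct enumeration: 13).

|A - A| = 13


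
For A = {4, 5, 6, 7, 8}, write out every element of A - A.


A - A = {a - a' : a, a' ∈ A}.
Compute a - a' for each ordered pair (a, a'):
a = 4: 4-4=0, 4-5=-1, 4-6=-2, 4-7=-3, 4-8=-4
a = 5: 5-4=1, 5-5=0, 5-6=-1, 5-7=-2, 5-8=-3
a = 6: 6-4=2, 6-5=1, 6-6=0, 6-7=-1, 6-8=-2
a = 7: 7-4=3, 7-5=2, 7-6=1, 7-7=0, 7-8=-1
a = 8: 8-4=4, 8-5=3, 8-6=2, 8-7=1, 8-8=0
Collecting distinct values (and noting 0 appears from a-a):
A - A = {-4, -3, -2, -1, 0, 1, 2, 3, 4}
|A - A| = 9

A - A = {-4, -3, -2, -1, 0, 1, 2, 3, 4}


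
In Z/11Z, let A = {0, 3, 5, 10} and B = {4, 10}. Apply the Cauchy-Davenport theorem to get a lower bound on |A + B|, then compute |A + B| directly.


Cauchy-Davenport: |A + B| ≥ min(p, |A| + |B| - 1) for A, B nonempty in Z/pZ.
|A| = 4, |B| = 2, p = 11.
CD lower bound = min(11, 4 + 2 - 1) = min(11, 5) = 5.
Compute A + B mod 11 directly:
a = 0: 0+4=4, 0+10=10
a = 3: 3+4=7, 3+10=2
a = 5: 5+4=9, 5+10=4
a = 10: 10+4=3, 10+10=9
A + B = {2, 3, 4, 7, 9, 10}, so |A + B| = 6.
Verify: 6 ≥ 5? Yes ✓.

CD lower bound = 5, actual |A + B| = 6.


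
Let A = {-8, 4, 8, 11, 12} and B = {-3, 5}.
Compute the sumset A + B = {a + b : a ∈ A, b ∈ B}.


A + B = {a + b : a ∈ A, b ∈ B}.
Enumerate all |A|·|B| = 5·2 = 10 pairs (a, b) and collect distinct sums.
a = -8: -8+-3=-11, -8+5=-3
a = 4: 4+-3=1, 4+5=9
a = 8: 8+-3=5, 8+5=13
a = 11: 11+-3=8, 11+5=16
a = 12: 12+-3=9, 12+5=17
Collecting distinct sums: A + B = {-11, -3, 1, 5, 8, 9, 13, 16, 17}
|A + B| = 9

A + B = {-11, -3, 1, 5, 8, 9, 13, 16, 17}


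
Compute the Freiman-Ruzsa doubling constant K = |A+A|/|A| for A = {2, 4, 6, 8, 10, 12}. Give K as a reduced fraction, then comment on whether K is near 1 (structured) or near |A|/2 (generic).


|A| = 6.
Compute A + A by enumerating all 36 pairs.
A + A = {4, 6, 8, 10, 12, 14, 16, 18, 20, 22, 24}, so |A + A| = 11.
K = |A + A| / |A| = 11/6 (already in lowest terms) ≈ 1.8333.
Reference: AP of size 6 gives K = 11/6 ≈ 1.8333; a fully generic set of size 6 gives K ≈ 3.5000.

|A| = 6, |A + A| = 11, K = 11/6.


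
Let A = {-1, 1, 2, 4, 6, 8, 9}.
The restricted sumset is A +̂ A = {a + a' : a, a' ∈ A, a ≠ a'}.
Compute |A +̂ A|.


Restricted sumset: A +̂ A = {a + a' : a ∈ A, a' ∈ A, a ≠ a'}.
Equivalently, take A + A and drop any sum 2a that is achievable ONLY as a + a for a ∈ A (i.e. sums representable only with equal summands).
Enumerate pairs (a, a') with a < a' (symmetric, so each unordered pair gives one sum; this covers all a ≠ a'):
  -1 + 1 = 0
  -1 + 2 = 1
  -1 + 4 = 3
  -1 + 6 = 5
  -1 + 8 = 7
  -1 + 9 = 8
  1 + 2 = 3
  1 + 4 = 5
  1 + 6 = 7
  1 + 8 = 9
  1 + 9 = 10
  2 + 4 = 6
  2 + 6 = 8
  2 + 8 = 10
  2 + 9 = 11
  4 + 6 = 10
  4 + 8 = 12
  4 + 9 = 13
  6 + 8 = 14
  6 + 9 = 15
  8 + 9 = 17
Collected distinct sums: {0, 1, 3, 5, 6, 7, 8, 9, 10, 11, 12, 13, 14, 15, 17}
|A +̂ A| = 15
(Reference bound: |A +̂ A| ≥ 2|A| - 3 for |A| ≥ 2, with |A| = 7 giving ≥ 11.)

|A +̂ A| = 15


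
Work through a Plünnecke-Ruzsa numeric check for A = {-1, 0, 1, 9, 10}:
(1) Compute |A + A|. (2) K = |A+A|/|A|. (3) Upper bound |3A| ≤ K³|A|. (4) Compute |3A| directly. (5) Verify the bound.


|A| = 5.
Step 1: Compute A + A by enumerating all 25 pairs.
A + A = {-2, -1, 0, 1, 2, 8, 9, 10, 11, 18, 19, 20}, so |A + A| = 12.
Step 2: Doubling constant K = |A + A|/|A| = 12/5 = 12/5 ≈ 2.4000.
Step 3: Plünnecke-Ruzsa gives |3A| ≤ K³·|A| = (2.4000)³ · 5 ≈ 69.1200.
Step 4: Compute 3A = A + A + A directly by enumerating all triples (a,b,c) ∈ A³; |3A| = 22.
Step 5: Check 22 ≤ 69.1200? Yes ✓.

K = 12/5, Plünnecke-Ruzsa bound K³|A| ≈ 69.1200, |3A| = 22, inequality holds.


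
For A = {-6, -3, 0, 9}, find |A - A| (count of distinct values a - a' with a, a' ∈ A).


A - A = {a - a' : a, a' ∈ A}; |A| = 4.
Bounds: 2|A|-1 ≤ |A - A| ≤ |A|² - |A| + 1, i.e. 7 ≤ |A - A| ≤ 13.
Note: 0 ∈ A - A always (from a - a). The set is symmetric: if d ∈ A - A then -d ∈ A - A.
Enumerate nonzero differences d = a - a' with a > a' (then include -d):
Positive differences: {3, 6, 9, 12, 15}
Full difference set: {0} ∪ (positive diffs) ∪ (negative diffs).
|A - A| = 1 + 2·5 = 11 (matches direct enumeration: 11).

|A - A| = 11


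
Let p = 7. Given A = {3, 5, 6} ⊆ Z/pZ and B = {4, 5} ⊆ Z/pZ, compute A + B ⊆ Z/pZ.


Work in Z/7Z: reduce every sum a + b modulo 7.
Enumerate all 6 pairs:
a = 3: 3+4=0, 3+5=1
a = 5: 5+4=2, 5+5=3
a = 6: 6+4=3, 6+5=4
Distinct residues collected: {0, 1, 2, 3, 4}
|A + B| = 5 (out of 7 total residues).

A + B = {0, 1, 2, 3, 4}


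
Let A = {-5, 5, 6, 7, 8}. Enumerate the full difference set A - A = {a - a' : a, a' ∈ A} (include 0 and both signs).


A - A = {a - a' : a, a' ∈ A}.
Compute a - a' for each ordered pair (a, a'):
a = -5: -5--5=0, -5-5=-10, -5-6=-11, -5-7=-12, -5-8=-13
a = 5: 5--5=10, 5-5=0, 5-6=-1, 5-7=-2, 5-8=-3
a = 6: 6--5=11, 6-5=1, 6-6=0, 6-7=-1, 6-8=-2
a = 7: 7--5=12, 7-5=2, 7-6=1, 7-7=0, 7-8=-1
a = 8: 8--5=13, 8-5=3, 8-6=2, 8-7=1, 8-8=0
Collecting distinct values (and noting 0 appears from a-a):
A - A = {-13, -12, -11, -10, -3, -2, -1, 0, 1, 2, 3, 10, 11, 12, 13}
|A - A| = 15

A - A = {-13, -12, -11, -10, -3, -2, -1, 0, 1, 2, 3, 10, 11, 12, 13}


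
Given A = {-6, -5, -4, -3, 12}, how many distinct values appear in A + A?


A + A = {a + a' : a, a' ∈ A}; |A| = 5.
General bounds: 2|A| - 1 ≤ |A + A| ≤ |A|(|A|+1)/2, i.e. 9 ≤ |A + A| ≤ 15.
Lower bound 2|A|-1 is attained iff A is an arithmetic progression.
Enumerate sums a + a' for a ≤ a' (symmetric, so this suffices):
a = -6: -6+-6=-12, -6+-5=-11, -6+-4=-10, -6+-3=-9, -6+12=6
a = -5: -5+-5=-10, -5+-4=-9, -5+-3=-8, -5+12=7
a = -4: -4+-4=-8, -4+-3=-7, -4+12=8
a = -3: -3+-3=-6, -3+12=9
a = 12: 12+12=24
Distinct sums: {-12, -11, -10, -9, -8, -7, -6, 6, 7, 8, 9, 24}
|A + A| = 12

|A + A| = 12


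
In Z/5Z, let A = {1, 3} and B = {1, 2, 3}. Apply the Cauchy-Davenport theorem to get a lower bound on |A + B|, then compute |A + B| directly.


Cauchy-Davenport: |A + B| ≥ min(p, |A| + |B| - 1) for A, B nonempty in Z/pZ.
|A| = 2, |B| = 3, p = 5.
CD lower bound = min(5, 2 + 3 - 1) = min(5, 4) = 4.
Compute A + B mod 5 directly:
a = 1: 1+1=2, 1+2=3, 1+3=4
a = 3: 3+1=4, 3+2=0, 3+3=1
A + B = {0, 1, 2, 3, 4}, so |A + B| = 5.
Verify: 5 ≥ 4? Yes ✓.

CD lower bound = 4, actual |A + B| = 5.


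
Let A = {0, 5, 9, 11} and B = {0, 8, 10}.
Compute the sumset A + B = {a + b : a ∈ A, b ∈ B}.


A + B = {a + b : a ∈ A, b ∈ B}.
Enumerate all |A|·|B| = 4·3 = 12 pairs (a, b) and collect distinct sums.
a = 0: 0+0=0, 0+8=8, 0+10=10
a = 5: 5+0=5, 5+8=13, 5+10=15
a = 9: 9+0=9, 9+8=17, 9+10=19
a = 11: 11+0=11, 11+8=19, 11+10=21
Collecting distinct sums: A + B = {0, 5, 8, 9, 10, 11, 13, 15, 17, 19, 21}
|A + B| = 11

A + B = {0, 5, 8, 9, 10, 11, 13, 15, 17, 19, 21}


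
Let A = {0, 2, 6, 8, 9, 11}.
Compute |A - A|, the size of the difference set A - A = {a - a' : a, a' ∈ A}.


A - A = {a - a' : a, a' ∈ A}; |A| = 6.
Bounds: 2|A|-1 ≤ |A - A| ≤ |A|² - |A| + 1, i.e. 11 ≤ |A - A| ≤ 31.
Note: 0 ∈ A - A always (from a - a). The set is symmetric: if d ∈ A - A then -d ∈ A - A.
Enumerate nonzero differences d = a - a' with a > a' (then include -d):
Positive differences: {1, 2, 3, 4, 5, 6, 7, 8, 9, 11}
Full difference set: {0} ∪ (positive diffs) ∪ (negative diffs).
|A - A| = 1 + 2·10 = 21 (matches direct enumeration: 21).

|A - A| = 21


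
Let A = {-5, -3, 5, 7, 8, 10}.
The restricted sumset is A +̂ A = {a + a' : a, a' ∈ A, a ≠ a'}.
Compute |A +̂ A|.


Restricted sumset: A +̂ A = {a + a' : a ∈ A, a' ∈ A, a ≠ a'}.
Equivalently, take A + A and drop any sum 2a that is achievable ONLY as a + a for a ∈ A (i.e. sums representable only with equal summands).
Enumerate pairs (a, a') with a < a' (symmetric, so each unordered pair gives one sum; this covers all a ≠ a'):
  -5 + -3 = -8
  -5 + 5 = 0
  -5 + 7 = 2
  -5 + 8 = 3
  -5 + 10 = 5
  -3 + 5 = 2
  -3 + 7 = 4
  -3 + 8 = 5
  -3 + 10 = 7
  5 + 7 = 12
  5 + 8 = 13
  5 + 10 = 15
  7 + 8 = 15
  7 + 10 = 17
  8 + 10 = 18
Collected distinct sums: {-8, 0, 2, 3, 4, 5, 7, 12, 13, 15, 17, 18}
|A +̂ A| = 12
(Reference bound: |A +̂ A| ≥ 2|A| - 3 for |A| ≥ 2, with |A| = 6 giving ≥ 9.)

|A +̂ A| = 12


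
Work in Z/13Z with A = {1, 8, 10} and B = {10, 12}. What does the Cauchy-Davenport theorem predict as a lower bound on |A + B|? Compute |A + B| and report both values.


Cauchy-Davenport: |A + B| ≥ min(p, |A| + |B| - 1) for A, B nonempty in Z/pZ.
|A| = 3, |B| = 2, p = 13.
CD lower bound = min(13, 3 + 2 - 1) = min(13, 4) = 4.
Compute A + B mod 13 directly:
a = 1: 1+10=11, 1+12=0
a = 8: 8+10=5, 8+12=7
a = 10: 10+10=7, 10+12=9
A + B = {0, 5, 7, 9, 11}, so |A + B| = 5.
Verify: 5 ≥ 4? Yes ✓.

CD lower bound = 4, actual |A + B| = 5.


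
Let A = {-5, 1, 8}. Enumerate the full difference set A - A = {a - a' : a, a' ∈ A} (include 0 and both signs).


A - A = {a - a' : a, a' ∈ A}.
Compute a - a' for each ordered pair (a, a'):
a = -5: -5--5=0, -5-1=-6, -5-8=-13
a = 1: 1--5=6, 1-1=0, 1-8=-7
a = 8: 8--5=13, 8-1=7, 8-8=0
Collecting distinct values (and noting 0 appears from a-a):
A - A = {-13, -7, -6, 0, 6, 7, 13}
|A - A| = 7

A - A = {-13, -7, -6, 0, 6, 7, 13}


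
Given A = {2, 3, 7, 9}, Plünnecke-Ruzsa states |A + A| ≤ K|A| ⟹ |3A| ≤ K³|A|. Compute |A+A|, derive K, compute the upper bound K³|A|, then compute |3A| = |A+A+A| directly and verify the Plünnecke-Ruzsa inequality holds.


|A| = 4.
Step 1: Compute A + A by enumerating all 16 pairs.
A + A = {4, 5, 6, 9, 10, 11, 12, 14, 16, 18}, so |A + A| = 10.
Step 2: Doubling constant K = |A + A|/|A| = 10/4 = 10/4 ≈ 2.5000.
Step 3: Plünnecke-Ruzsa gives |3A| ≤ K³·|A| = (2.5000)³ · 4 ≈ 62.5000.
Step 4: Compute 3A = A + A + A directly by enumerating all triples (a,b,c) ∈ A³; |3A| = 18.
Step 5: Check 18 ≤ 62.5000? Yes ✓.

K = 10/4, Plünnecke-Ruzsa bound K³|A| ≈ 62.5000, |3A| = 18, inequality holds.


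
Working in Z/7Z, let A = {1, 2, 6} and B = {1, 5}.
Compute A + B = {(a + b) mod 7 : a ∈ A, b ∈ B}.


Work in Z/7Z: reduce every sum a + b modulo 7.
Enumerate all 6 pairs:
a = 1: 1+1=2, 1+5=6
a = 2: 2+1=3, 2+5=0
a = 6: 6+1=0, 6+5=4
Distinct residues collected: {0, 2, 3, 4, 6}
|A + B| = 5 (out of 7 total residues).

A + B = {0, 2, 3, 4, 6}


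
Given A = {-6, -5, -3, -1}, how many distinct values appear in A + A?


A + A = {a + a' : a, a' ∈ A}; |A| = 4.
General bounds: 2|A| - 1 ≤ |A + A| ≤ |A|(|A|+1)/2, i.e. 7 ≤ |A + A| ≤ 10.
Lower bound 2|A|-1 is attained iff A is an arithmetic progression.
Enumerate sums a + a' for a ≤ a' (symmetric, so this suffices):
a = -6: -6+-6=-12, -6+-5=-11, -6+-3=-9, -6+-1=-7
a = -5: -5+-5=-10, -5+-3=-8, -5+-1=-6
a = -3: -3+-3=-6, -3+-1=-4
a = -1: -1+-1=-2
Distinct sums: {-12, -11, -10, -9, -8, -7, -6, -4, -2}
|A + A| = 9

|A + A| = 9


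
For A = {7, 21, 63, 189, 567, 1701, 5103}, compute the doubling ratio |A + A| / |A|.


|A| = 7.
Compute A + A by enumerating all 49 pairs.
A + A = {14, 28, 42, 70, 84, 126, 196, 210, 252, 378, 574, 588, 630, 756, 1134, 1708, 1722, 1764, 1890, 2268, 3402, 5110, 5124, 5166, 5292, 5670, 6804, 10206}, so |A + A| = 28.
K = |A + A| / |A| = 28/7 = 4/1 ≈ 4.0000.
Reference: AP of size 7 gives K = 13/7 ≈ 1.8571; a fully generic set of size 7 gives K ≈ 4.0000.

|A| = 7, |A + A| = 28, K = 28/7 = 4/1.


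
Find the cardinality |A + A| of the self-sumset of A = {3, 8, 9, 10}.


A + A = {a + a' : a, a' ∈ A}; |A| = 4.
General bounds: 2|A| - 1 ≤ |A + A| ≤ |A|(|A|+1)/2, i.e. 7 ≤ |A + A| ≤ 10.
Lower bound 2|A|-1 is attained iff A is an arithmetic progression.
Enumerate sums a + a' for a ≤ a' (symmetric, so this suffices):
a = 3: 3+3=6, 3+8=11, 3+9=12, 3+10=13
a = 8: 8+8=16, 8+9=17, 8+10=18
a = 9: 9+9=18, 9+10=19
a = 10: 10+10=20
Distinct sums: {6, 11, 12, 13, 16, 17, 18, 19, 20}
|A + A| = 9

|A + A| = 9


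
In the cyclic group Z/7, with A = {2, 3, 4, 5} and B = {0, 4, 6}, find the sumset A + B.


Work in Z/7Z: reduce every sum a + b modulo 7.
Enumerate all 12 pairs:
a = 2: 2+0=2, 2+4=6, 2+6=1
a = 3: 3+0=3, 3+4=0, 3+6=2
a = 4: 4+0=4, 4+4=1, 4+6=3
a = 5: 5+0=5, 5+4=2, 5+6=4
Distinct residues collected: {0, 1, 2, 3, 4, 5, 6}
|A + B| = 7 (out of 7 total residues).

A + B = {0, 1, 2, 3, 4, 5, 6}


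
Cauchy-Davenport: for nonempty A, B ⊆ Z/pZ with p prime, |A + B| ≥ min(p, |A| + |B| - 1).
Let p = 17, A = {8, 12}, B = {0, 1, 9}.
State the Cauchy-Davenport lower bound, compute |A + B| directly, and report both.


Cauchy-Davenport: |A + B| ≥ min(p, |A| + |B| - 1) for A, B nonempty in Z/pZ.
|A| = 2, |B| = 3, p = 17.
CD lower bound = min(17, 2 + 3 - 1) = min(17, 4) = 4.
Compute A + B mod 17 directly:
a = 8: 8+0=8, 8+1=9, 8+9=0
a = 12: 12+0=12, 12+1=13, 12+9=4
A + B = {0, 4, 8, 9, 12, 13}, so |A + B| = 6.
Verify: 6 ≥ 4? Yes ✓.

CD lower bound = 4, actual |A + B| = 6.


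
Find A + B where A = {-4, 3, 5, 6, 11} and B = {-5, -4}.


A + B = {a + b : a ∈ A, b ∈ B}.
Enumerate all |A|·|B| = 5·2 = 10 pairs (a, b) and collect distinct sums.
a = -4: -4+-5=-9, -4+-4=-8
a = 3: 3+-5=-2, 3+-4=-1
a = 5: 5+-5=0, 5+-4=1
a = 6: 6+-5=1, 6+-4=2
a = 11: 11+-5=6, 11+-4=7
Collecting distinct sums: A + B = {-9, -8, -2, -1, 0, 1, 2, 6, 7}
|A + B| = 9

A + B = {-9, -8, -2, -1, 0, 1, 2, 6, 7}


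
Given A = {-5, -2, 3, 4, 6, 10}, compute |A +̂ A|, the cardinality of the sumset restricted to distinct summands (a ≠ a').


Restricted sumset: A +̂ A = {a + a' : a ∈ A, a' ∈ A, a ≠ a'}.
Equivalently, take A + A and drop any sum 2a that is achievable ONLY as a + a for a ∈ A (i.e. sums representable only with equal summands).
Enumerate pairs (a, a') with a < a' (symmetric, so each unordered pair gives one sum; this covers all a ≠ a'):
  -5 + -2 = -7
  -5 + 3 = -2
  -5 + 4 = -1
  -5 + 6 = 1
  -5 + 10 = 5
  -2 + 3 = 1
  -2 + 4 = 2
  -2 + 6 = 4
  -2 + 10 = 8
  3 + 4 = 7
  3 + 6 = 9
  3 + 10 = 13
  4 + 6 = 10
  4 + 10 = 14
  6 + 10 = 16
Collected distinct sums: {-7, -2, -1, 1, 2, 4, 5, 7, 8, 9, 10, 13, 14, 16}
|A +̂ A| = 14
(Reference bound: |A +̂ A| ≥ 2|A| - 3 for |A| ≥ 2, with |A| = 6 giving ≥ 9.)

|A +̂ A| = 14


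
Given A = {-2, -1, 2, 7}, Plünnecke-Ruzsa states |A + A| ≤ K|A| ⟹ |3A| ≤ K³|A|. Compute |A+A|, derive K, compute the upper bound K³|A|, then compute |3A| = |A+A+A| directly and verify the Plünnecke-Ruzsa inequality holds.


|A| = 4.
Step 1: Compute A + A by enumerating all 16 pairs.
A + A = {-4, -3, -2, 0, 1, 4, 5, 6, 9, 14}, so |A + A| = 10.
Step 2: Doubling constant K = |A + A|/|A| = 10/4 = 10/4 ≈ 2.5000.
Step 3: Plünnecke-Ruzsa gives |3A| ≤ K³·|A| = (2.5000)³ · 4 ≈ 62.5000.
Step 4: Compute 3A = A + A + A directly by enumerating all triples (a,b,c) ∈ A³; |3A| = 19.
Step 5: Check 19 ≤ 62.5000? Yes ✓.

K = 10/4, Plünnecke-Ruzsa bound K³|A| ≈ 62.5000, |3A| = 19, inequality holds.


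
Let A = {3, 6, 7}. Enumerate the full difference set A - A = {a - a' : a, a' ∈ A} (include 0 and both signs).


A - A = {a - a' : a, a' ∈ A}.
Compute a - a' for each ordered pair (a, a'):
a = 3: 3-3=0, 3-6=-3, 3-7=-4
a = 6: 6-3=3, 6-6=0, 6-7=-1
a = 7: 7-3=4, 7-6=1, 7-7=0
Collecting distinct values (and noting 0 appears from a-a):
A - A = {-4, -3, -1, 0, 1, 3, 4}
|A - A| = 7

A - A = {-4, -3, -1, 0, 1, 3, 4}


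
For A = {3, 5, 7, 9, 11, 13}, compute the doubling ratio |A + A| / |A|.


|A| = 6.
Compute A + A by enumerating all 36 pairs.
A + A = {6, 8, 10, 12, 14, 16, 18, 20, 22, 24, 26}, so |A + A| = 11.
K = |A + A| / |A| = 11/6 (already in lowest terms) ≈ 1.8333.
Reference: AP of size 6 gives K = 11/6 ≈ 1.8333; a fully generic set of size 6 gives K ≈ 3.5000.

|A| = 6, |A + A| = 11, K = 11/6.


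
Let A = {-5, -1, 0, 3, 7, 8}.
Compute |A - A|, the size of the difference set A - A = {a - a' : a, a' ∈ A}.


A - A = {a - a' : a, a' ∈ A}; |A| = 6.
Bounds: 2|A|-1 ≤ |A - A| ≤ |A|² - |A| + 1, i.e. 11 ≤ |A - A| ≤ 31.
Note: 0 ∈ A - A always (from a - a). The set is symmetric: if d ∈ A - A then -d ∈ A - A.
Enumerate nonzero differences d = a - a' with a > a' (then include -d):
Positive differences: {1, 3, 4, 5, 7, 8, 9, 12, 13}
Full difference set: {0} ∪ (positive diffs) ∪ (negative diffs).
|A - A| = 1 + 2·9 = 19 (matches direct enumeration: 19).

|A - A| = 19


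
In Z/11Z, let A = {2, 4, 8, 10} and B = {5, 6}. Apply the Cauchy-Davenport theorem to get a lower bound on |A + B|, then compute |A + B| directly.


Cauchy-Davenport: |A + B| ≥ min(p, |A| + |B| - 1) for A, B nonempty in Z/pZ.
|A| = 4, |B| = 2, p = 11.
CD lower bound = min(11, 4 + 2 - 1) = min(11, 5) = 5.
Compute A + B mod 11 directly:
a = 2: 2+5=7, 2+6=8
a = 4: 4+5=9, 4+6=10
a = 8: 8+5=2, 8+6=3
a = 10: 10+5=4, 10+6=5
A + B = {2, 3, 4, 5, 7, 8, 9, 10}, so |A + B| = 8.
Verify: 8 ≥ 5? Yes ✓.

CD lower bound = 5, actual |A + B| = 8.


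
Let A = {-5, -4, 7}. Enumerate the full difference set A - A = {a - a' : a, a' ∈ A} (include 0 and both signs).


A - A = {a - a' : a, a' ∈ A}.
Compute a - a' for each ordered pair (a, a'):
a = -5: -5--5=0, -5--4=-1, -5-7=-12
a = -4: -4--5=1, -4--4=0, -4-7=-11
a = 7: 7--5=12, 7--4=11, 7-7=0
Collecting distinct values (and noting 0 appears from a-a):
A - A = {-12, -11, -1, 0, 1, 11, 12}
|A - A| = 7

A - A = {-12, -11, -1, 0, 1, 11, 12}


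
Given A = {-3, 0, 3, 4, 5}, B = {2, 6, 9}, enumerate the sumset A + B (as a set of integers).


A + B = {a + b : a ∈ A, b ∈ B}.
Enumerate all |A|·|B| = 5·3 = 15 pairs (a, b) and collect distinct sums.
a = -3: -3+2=-1, -3+6=3, -3+9=6
a = 0: 0+2=2, 0+6=6, 0+9=9
a = 3: 3+2=5, 3+6=9, 3+9=12
a = 4: 4+2=6, 4+6=10, 4+9=13
a = 5: 5+2=7, 5+6=11, 5+9=14
Collecting distinct sums: A + B = {-1, 2, 3, 5, 6, 7, 9, 10, 11, 12, 13, 14}
|A + B| = 12

A + B = {-1, 2, 3, 5, 6, 7, 9, 10, 11, 12, 13, 14}


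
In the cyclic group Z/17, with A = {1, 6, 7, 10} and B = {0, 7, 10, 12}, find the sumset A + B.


Work in Z/17Z: reduce every sum a + b modulo 17.
Enumerate all 16 pairs:
a = 1: 1+0=1, 1+7=8, 1+10=11, 1+12=13
a = 6: 6+0=6, 6+7=13, 6+10=16, 6+12=1
a = 7: 7+0=7, 7+7=14, 7+10=0, 7+12=2
a = 10: 10+0=10, 10+7=0, 10+10=3, 10+12=5
Distinct residues collected: {0, 1, 2, 3, 5, 6, 7, 8, 10, 11, 13, 14, 16}
|A + B| = 13 (out of 17 total residues).

A + B = {0, 1, 2, 3, 5, 6, 7, 8, 10, 11, 13, 14, 16}


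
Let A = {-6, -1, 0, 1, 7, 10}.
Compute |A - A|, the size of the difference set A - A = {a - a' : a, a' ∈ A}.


A - A = {a - a' : a, a' ∈ A}; |A| = 6.
Bounds: 2|A|-1 ≤ |A - A| ≤ |A|² - |A| + 1, i.e. 11 ≤ |A - A| ≤ 31.
Note: 0 ∈ A - A always (from a - a). The set is symmetric: if d ∈ A - A then -d ∈ A - A.
Enumerate nonzero differences d = a - a' with a > a' (then include -d):
Positive differences: {1, 2, 3, 5, 6, 7, 8, 9, 10, 11, 13, 16}
Full difference set: {0} ∪ (positive diffs) ∪ (negative diffs).
|A - A| = 1 + 2·12 = 25 (matches direct enumeration: 25).

|A - A| = 25


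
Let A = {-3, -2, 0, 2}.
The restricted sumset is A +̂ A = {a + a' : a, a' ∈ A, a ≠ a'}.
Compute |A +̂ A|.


Restricted sumset: A +̂ A = {a + a' : a ∈ A, a' ∈ A, a ≠ a'}.
Equivalently, take A + A and drop any sum 2a that is achievable ONLY as a + a for a ∈ A (i.e. sums representable only with equal summands).
Enumerate pairs (a, a') with a < a' (symmetric, so each unordered pair gives one sum; this covers all a ≠ a'):
  -3 + -2 = -5
  -3 + 0 = -3
  -3 + 2 = -1
  -2 + 0 = -2
  -2 + 2 = 0
  0 + 2 = 2
Collected distinct sums: {-5, -3, -2, -1, 0, 2}
|A +̂ A| = 6
(Reference bound: |A +̂ A| ≥ 2|A| - 3 for |A| ≥ 2, with |A| = 4 giving ≥ 5.)

|A +̂ A| = 6


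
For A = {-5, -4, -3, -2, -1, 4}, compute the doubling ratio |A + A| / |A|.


|A| = 6.
Compute A + A by enumerating all 36 pairs.
A + A = {-10, -9, -8, -7, -6, -5, -4, -3, -2, -1, 0, 1, 2, 3, 8}, so |A + A| = 15.
K = |A + A| / |A| = 15/6 = 5/2 ≈ 2.5000.
Reference: AP of size 6 gives K = 11/6 ≈ 1.8333; a fully generic set of size 6 gives K ≈ 3.5000.

|A| = 6, |A + A| = 15, K = 15/6 = 5/2.


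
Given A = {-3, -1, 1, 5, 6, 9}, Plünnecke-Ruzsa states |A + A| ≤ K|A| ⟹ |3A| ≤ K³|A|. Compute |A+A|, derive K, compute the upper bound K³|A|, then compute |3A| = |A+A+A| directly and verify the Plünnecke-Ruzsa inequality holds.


|A| = 6.
Step 1: Compute A + A by enumerating all 36 pairs.
A + A = {-6, -4, -2, 0, 2, 3, 4, 5, 6, 7, 8, 10, 11, 12, 14, 15, 18}, so |A + A| = 17.
Step 2: Doubling constant K = |A + A|/|A| = 17/6 = 17/6 ≈ 2.8333.
Step 3: Plünnecke-Ruzsa gives |3A| ≤ K³·|A| = (2.8333)³ · 6 ≈ 136.4722.
Step 4: Compute 3A = A + A + A directly by enumerating all triples (a,b,c) ∈ A³; |3A| = 30.
Step 5: Check 30 ≤ 136.4722? Yes ✓.

K = 17/6, Plünnecke-Ruzsa bound K³|A| ≈ 136.4722, |3A| = 30, inequality holds.


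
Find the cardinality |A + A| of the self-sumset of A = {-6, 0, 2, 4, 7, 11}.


A + A = {a + a' : a, a' ∈ A}; |A| = 6.
General bounds: 2|A| - 1 ≤ |A + A| ≤ |A|(|A|+1)/2, i.e. 11 ≤ |A + A| ≤ 21.
Lower bound 2|A|-1 is attained iff A is an arithmetic progression.
Enumerate sums a + a' for a ≤ a' (symmetric, so this suffices):
a = -6: -6+-6=-12, -6+0=-6, -6+2=-4, -6+4=-2, -6+7=1, -6+11=5
a = 0: 0+0=0, 0+2=2, 0+4=4, 0+7=7, 0+11=11
a = 2: 2+2=4, 2+4=6, 2+7=9, 2+11=13
a = 4: 4+4=8, 4+7=11, 4+11=15
a = 7: 7+7=14, 7+11=18
a = 11: 11+11=22
Distinct sums: {-12, -6, -4, -2, 0, 1, 2, 4, 5, 6, 7, 8, 9, 11, 13, 14, 15, 18, 22}
|A + A| = 19

|A + A| = 19


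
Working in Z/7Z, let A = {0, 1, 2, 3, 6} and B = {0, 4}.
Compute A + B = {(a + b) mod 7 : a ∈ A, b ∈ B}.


Work in Z/7Z: reduce every sum a + b modulo 7.
Enumerate all 10 pairs:
a = 0: 0+0=0, 0+4=4
a = 1: 1+0=1, 1+4=5
a = 2: 2+0=2, 2+4=6
a = 3: 3+0=3, 3+4=0
a = 6: 6+0=6, 6+4=3
Distinct residues collected: {0, 1, 2, 3, 4, 5, 6}
|A + B| = 7 (out of 7 total residues).

A + B = {0, 1, 2, 3, 4, 5, 6}


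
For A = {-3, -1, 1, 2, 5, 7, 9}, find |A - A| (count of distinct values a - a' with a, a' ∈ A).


A - A = {a - a' : a, a' ∈ A}; |A| = 7.
Bounds: 2|A|-1 ≤ |A - A| ≤ |A|² - |A| + 1, i.e. 13 ≤ |A - A| ≤ 43.
Note: 0 ∈ A - A always (from a - a). The set is symmetric: if d ∈ A - A then -d ∈ A - A.
Enumerate nonzero differences d = a - a' with a > a' (then include -d):
Positive differences: {1, 2, 3, 4, 5, 6, 7, 8, 10, 12}
Full difference set: {0} ∪ (positive diffs) ∪ (negative diffs).
|A - A| = 1 + 2·10 = 21 (matches direct enumeration: 21).

|A - A| = 21


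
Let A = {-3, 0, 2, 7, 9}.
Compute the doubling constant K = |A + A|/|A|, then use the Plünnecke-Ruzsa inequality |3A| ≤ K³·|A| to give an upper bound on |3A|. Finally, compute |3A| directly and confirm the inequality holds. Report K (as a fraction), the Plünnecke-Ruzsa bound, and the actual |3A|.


|A| = 5.
Step 1: Compute A + A by enumerating all 25 pairs.
A + A = {-6, -3, -1, 0, 2, 4, 6, 7, 9, 11, 14, 16, 18}, so |A + A| = 13.
Step 2: Doubling constant K = |A + A|/|A| = 13/5 = 13/5 ≈ 2.6000.
Step 3: Plünnecke-Ruzsa gives |3A| ≤ K³·|A| = (2.6000)³ · 5 ≈ 87.8800.
Step 4: Compute 3A = A + A + A directly by enumerating all triples (a,b,c) ∈ A³; |3A| = 25.
Step 5: Check 25 ≤ 87.8800? Yes ✓.

K = 13/5, Plünnecke-Ruzsa bound K³|A| ≈ 87.8800, |3A| = 25, inequality holds.


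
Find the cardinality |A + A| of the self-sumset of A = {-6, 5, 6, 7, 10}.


A + A = {a + a' : a, a' ∈ A}; |A| = 5.
General bounds: 2|A| - 1 ≤ |A + A| ≤ |A|(|A|+1)/2, i.e. 9 ≤ |A + A| ≤ 15.
Lower bound 2|A|-1 is attained iff A is an arithmetic progression.
Enumerate sums a + a' for a ≤ a' (symmetric, so this suffices):
a = -6: -6+-6=-12, -6+5=-1, -6+6=0, -6+7=1, -6+10=4
a = 5: 5+5=10, 5+6=11, 5+7=12, 5+10=15
a = 6: 6+6=12, 6+7=13, 6+10=16
a = 7: 7+7=14, 7+10=17
a = 10: 10+10=20
Distinct sums: {-12, -1, 0, 1, 4, 10, 11, 12, 13, 14, 15, 16, 17, 20}
|A + A| = 14

|A + A| = 14


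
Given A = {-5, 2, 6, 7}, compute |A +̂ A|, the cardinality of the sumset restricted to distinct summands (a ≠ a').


Restricted sumset: A +̂ A = {a + a' : a ∈ A, a' ∈ A, a ≠ a'}.
Equivalently, take A + A and drop any sum 2a that is achievable ONLY as a + a for a ∈ A (i.e. sums representable only with equal summands).
Enumerate pairs (a, a') with a < a' (symmetric, so each unordered pair gives one sum; this covers all a ≠ a'):
  -5 + 2 = -3
  -5 + 6 = 1
  -5 + 7 = 2
  2 + 6 = 8
  2 + 7 = 9
  6 + 7 = 13
Collected distinct sums: {-3, 1, 2, 8, 9, 13}
|A +̂ A| = 6
(Reference bound: |A +̂ A| ≥ 2|A| - 3 for |A| ≥ 2, with |A| = 4 giving ≥ 5.)

|A +̂ A| = 6


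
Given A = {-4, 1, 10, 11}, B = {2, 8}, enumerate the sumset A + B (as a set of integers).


A + B = {a + b : a ∈ A, b ∈ B}.
Enumerate all |A|·|B| = 4·2 = 8 pairs (a, b) and collect distinct sums.
a = -4: -4+2=-2, -4+8=4
a = 1: 1+2=3, 1+8=9
a = 10: 10+2=12, 10+8=18
a = 11: 11+2=13, 11+8=19
Collecting distinct sums: A + B = {-2, 3, 4, 9, 12, 13, 18, 19}
|A + B| = 8

A + B = {-2, 3, 4, 9, 12, 13, 18, 19}


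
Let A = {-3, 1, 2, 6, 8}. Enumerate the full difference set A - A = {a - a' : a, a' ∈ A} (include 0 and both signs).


A - A = {a - a' : a, a' ∈ A}.
Compute a - a' for each ordered pair (a, a'):
a = -3: -3--3=0, -3-1=-4, -3-2=-5, -3-6=-9, -3-8=-11
a = 1: 1--3=4, 1-1=0, 1-2=-1, 1-6=-5, 1-8=-7
a = 2: 2--3=5, 2-1=1, 2-2=0, 2-6=-4, 2-8=-6
a = 6: 6--3=9, 6-1=5, 6-2=4, 6-6=0, 6-8=-2
a = 8: 8--3=11, 8-1=7, 8-2=6, 8-6=2, 8-8=0
Collecting distinct values (and noting 0 appears from a-a):
A - A = {-11, -9, -7, -6, -5, -4, -2, -1, 0, 1, 2, 4, 5, 6, 7, 9, 11}
|A - A| = 17

A - A = {-11, -9, -7, -6, -5, -4, -2, -1, 0, 1, 2, 4, 5, 6, 7, 9, 11}


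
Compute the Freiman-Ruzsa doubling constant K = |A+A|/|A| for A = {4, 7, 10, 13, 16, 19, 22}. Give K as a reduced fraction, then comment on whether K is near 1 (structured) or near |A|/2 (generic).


|A| = 7.
Compute A + A by enumerating all 49 pairs.
A + A = {8, 11, 14, 17, 20, 23, 26, 29, 32, 35, 38, 41, 44}, so |A + A| = 13.
K = |A + A| / |A| = 13/7 (already in lowest terms) ≈ 1.8571.
Reference: AP of size 7 gives K = 13/7 ≈ 1.8571; a fully generic set of size 7 gives K ≈ 4.0000.

|A| = 7, |A + A| = 13, K = 13/7.


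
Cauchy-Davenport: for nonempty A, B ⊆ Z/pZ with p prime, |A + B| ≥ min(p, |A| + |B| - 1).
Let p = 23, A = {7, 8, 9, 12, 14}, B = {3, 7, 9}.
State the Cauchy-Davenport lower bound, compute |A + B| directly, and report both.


Cauchy-Davenport: |A + B| ≥ min(p, |A| + |B| - 1) for A, B nonempty in Z/pZ.
|A| = 5, |B| = 3, p = 23.
CD lower bound = min(23, 5 + 3 - 1) = min(23, 7) = 7.
Compute A + B mod 23 directly:
a = 7: 7+3=10, 7+7=14, 7+9=16
a = 8: 8+3=11, 8+7=15, 8+9=17
a = 9: 9+3=12, 9+7=16, 9+9=18
a = 12: 12+3=15, 12+7=19, 12+9=21
a = 14: 14+3=17, 14+7=21, 14+9=0
A + B = {0, 10, 11, 12, 14, 15, 16, 17, 18, 19, 21}, so |A + B| = 11.
Verify: 11 ≥ 7? Yes ✓.

CD lower bound = 7, actual |A + B| = 11.


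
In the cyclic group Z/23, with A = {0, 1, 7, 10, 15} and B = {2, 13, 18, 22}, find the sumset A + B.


Work in Z/23Z: reduce every sum a + b modulo 23.
Enumerate all 20 pairs:
a = 0: 0+2=2, 0+13=13, 0+18=18, 0+22=22
a = 1: 1+2=3, 1+13=14, 1+18=19, 1+22=0
a = 7: 7+2=9, 7+13=20, 7+18=2, 7+22=6
a = 10: 10+2=12, 10+13=0, 10+18=5, 10+22=9
a = 15: 15+2=17, 15+13=5, 15+18=10, 15+22=14
Distinct residues collected: {0, 2, 3, 5, 6, 9, 10, 12, 13, 14, 17, 18, 19, 20, 22}
|A + B| = 15 (out of 23 total residues).

A + B = {0, 2, 3, 5, 6, 9, 10, 12, 13, 14, 17, 18, 19, 20, 22}


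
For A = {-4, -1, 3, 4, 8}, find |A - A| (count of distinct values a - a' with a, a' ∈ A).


A - A = {a - a' : a, a' ∈ A}; |A| = 5.
Bounds: 2|A|-1 ≤ |A - A| ≤ |A|² - |A| + 1, i.e. 9 ≤ |A - A| ≤ 21.
Note: 0 ∈ A - A always (from a - a). The set is symmetric: if d ∈ A - A then -d ∈ A - A.
Enumerate nonzero differences d = a - a' with a > a' (then include -d):
Positive differences: {1, 3, 4, 5, 7, 8, 9, 12}
Full difference set: {0} ∪ (positive diffs) ∪ (negative diffs).
|A - A| = 1 + 2·8 = 17 (matches direct enumeration: 17).

|A - A| = 17


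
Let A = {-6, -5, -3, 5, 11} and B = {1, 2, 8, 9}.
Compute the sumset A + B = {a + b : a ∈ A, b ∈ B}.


A + B = {a + b : a ∈ A, b ∈ B}.
Enumerate all |A|·|B| = 5·4 = 20 pairs (a, b) and collect distinct sums.
a = -6: -6+1=-5, -6+2=-4, -6+8=2, -6+9=3
a = -5: -5+1=-4, -5+2=-3, -5+8=3, -5+9=4
a = -3: -3+1=-2, -3+2=-1, -3+8=5, -3+9=6
a = 5: 5+1=6, 5+2=7, 5+8=13, 5+9=14
a = 11: 11+1=12, 11+2=13, 11+8=19, 11+9=20
Collecting distinct sums: A + B = {-5, -4, -3, -2, -1, 2, 3, 4, 5, 6, 7, 12, 13, 14, 19, 20}
|A + B| = 16

A + B = {-5, -4, -3, -2, -1, 2, 3, 4, 5, 6, 7, 12, 13, 14, 19, 20}


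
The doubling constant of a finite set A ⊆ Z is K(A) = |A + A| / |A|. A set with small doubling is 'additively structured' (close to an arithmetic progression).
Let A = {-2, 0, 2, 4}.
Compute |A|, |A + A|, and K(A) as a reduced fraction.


|A| = 4.
Compute A + A by enumerating all 16 pairs.
A + A = {-4, -2, 0, 2, 4, 6, 8}, so |A + A| = 7.
K = |A + A| / |A| = 7/4 (already in lowest terms) ≈ 1.7500.
Reference: AP of size 4 gives K = 7/4 ≈ 1.7500; a fully generic set of size 4 gives K ≈ 2.5000.

|A| = 4, |A + A| = 7, K = 7/4.


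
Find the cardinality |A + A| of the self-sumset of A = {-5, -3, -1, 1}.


A + A = {a + a' : a, a' ∈ A}; |A| = 4.
General bounds: 2|A| - 1 ≤ |A + A| ≤ |A|(|A|+1)/2, i.e. 7 ≤ |A + A| ≤ 10.
Lower bound 2|A|-1 is attained iff A is an arithmetic progression.
Enumerate sums a + a' for a ≤ a' (symmetric, so this suffices):
a = -5: -5+-5=-10, -5+-3=-8, -5+-1=-6, -5+1=-4
a = -3: -3+-3=-6, -3+-1=-4, -3+1=-2
a = -1: -1+-1=-2, -1+1=0
a = 1: 1+1=2
Distinct sums: {-10, -8, -6, -4, -2, 0, 2}
|A + A| = 7

|A + A| = 7


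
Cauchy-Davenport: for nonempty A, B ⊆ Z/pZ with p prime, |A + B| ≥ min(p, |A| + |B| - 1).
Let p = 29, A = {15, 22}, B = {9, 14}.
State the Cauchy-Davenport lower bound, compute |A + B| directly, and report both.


Cauchy-Davenport: |A + B| ≥ min(p, |A| + |B| - 1) for A, B nonempty in Z/pZ.
|A| = 2, |B| = 2, p = 29.
CD lower bound = min(29, 2 + 2 - 1) = min(29, 3) = 3.
Compute A + B mod 29 directly:
a = 15: 15+9=24, 15+14=0
a = 22: 22+9=2, 22+14=7
A + B = {0, 2, 7, 24}, so |A + B| = 4.
Verify: 4 ≥ 3? Yes ✓.

CD lower bound = 3, actual |A + B| = 4.


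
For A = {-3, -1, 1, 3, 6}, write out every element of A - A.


A - A = {a - a' : a, a' ∈ A}.
Compute a - a' for each ordered pair (a, a'):
a = -3: -3--3=0, -3--1=-2, -3-1=-4, -3-3=-6, -3-6=-9
a = -1: -1--3=2, -1--1=0, -1-1=-2, -1-3=-4, -1-6=-7
a = 1: 1--3=4, 1--1=2, 1-1=0, 1-3=-2, 1-6=-5
a = 3: 3--3=6, 3--1=4, 3-1=2, 3-3=0, 3-6=-3
a = 6: 6--3=9, 6--1=7, 6-1=5, 6-3=3, 6-6=0
Collecting distinct values (and noting 0 appears from a-a):
A - A = {-9, -7, -6, -5, -4, -3, -2, 0, 2, 3, 4, 5, 6, 7, 9}
|A - A| = 15

A - A = {-9, -7, -6, -5, -4, -3, -2, 0, 2, 3, 4, 5, 6, 7, 9}


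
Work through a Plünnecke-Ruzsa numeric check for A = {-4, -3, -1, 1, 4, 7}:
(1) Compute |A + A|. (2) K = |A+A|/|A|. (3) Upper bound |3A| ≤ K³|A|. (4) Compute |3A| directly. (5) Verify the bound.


|A| = 6.
Step 1: Compute A + A by enumerating all 36 pairs.
A + A = {-8, -7, -6, -5, -4, -3, -2, 0, 1, 2, 3, 4, 5, 6, 8, 11, 14}, so |A + A| = 17.
Step 2: Doubling constant K = |A + A|/|A| = 17/6 = 17/6 ≈ 2.8333.
Step 3: Plünnecke-Ruzsa gives |3A| ≤ K³·|A| = (2.8333)³ · 6 ≈ 136.4722.
Step 4: Compute 3A = A + A + A directly by enumerating all triples (a,b,c) ∈ A³; |3A| = 29.
Step 5: Check 29 ≤ 136.4722? Yes ✓.

K = 17/6, Plünnecke-Ruzsa bound K³|A| ≈ 136.4722, |3A| = 29, inequality holds.
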